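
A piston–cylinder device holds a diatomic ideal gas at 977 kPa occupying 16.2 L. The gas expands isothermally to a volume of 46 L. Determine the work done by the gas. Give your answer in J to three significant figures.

W ≈ 16500 J

Isothermal: W = nRT ln(V₂/V₁) = P₁V₁ ln(V₂/V₁).
P₁V₁ = (977 kPa)(16.2 L) = 15827 J.
W = 15827 × ln(46/16.2) = 15827 × 1.044
W_by_gas = 16518 J.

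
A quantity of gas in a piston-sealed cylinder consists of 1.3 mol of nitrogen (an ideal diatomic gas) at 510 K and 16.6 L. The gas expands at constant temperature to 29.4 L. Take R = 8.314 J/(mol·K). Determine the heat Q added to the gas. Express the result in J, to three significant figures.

Q ≈ 3150 J

Isothermal ⇒ ΔU = 0, so Q = W = nRT ln(V₂/V₁).
Q = (1.3)(8.314)(510) ln(29.4/16.6) = 5512 × 0.5716 = 3151 J.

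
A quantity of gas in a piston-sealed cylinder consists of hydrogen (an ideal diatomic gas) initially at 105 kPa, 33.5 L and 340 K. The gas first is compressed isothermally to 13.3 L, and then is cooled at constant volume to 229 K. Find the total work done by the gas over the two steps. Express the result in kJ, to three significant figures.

W_total ≈ -3.25 kJ

Step 1 (isothermal): W = P₁V₁ ln(V₂/V₁) = (3518) ln(13.3/33.5) = -3249 J.
Step 2 (isochoric): W = 0 (constant volume).
W_total = -3249 + 0 = -3249 J.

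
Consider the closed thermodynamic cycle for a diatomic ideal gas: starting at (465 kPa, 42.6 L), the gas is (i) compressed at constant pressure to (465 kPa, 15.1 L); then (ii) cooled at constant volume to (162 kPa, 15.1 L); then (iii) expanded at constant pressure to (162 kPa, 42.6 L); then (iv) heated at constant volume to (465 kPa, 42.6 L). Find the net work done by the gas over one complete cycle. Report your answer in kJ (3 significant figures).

Constant-volume legs do no work.
W(i) = (465)(15.1 − 42.6) = -12788 J; W(iii) = (162)(42.6 − 15.1) = 4455 J.
W_net = -12788 + 4455 = -8332 J (the counter-clockwise enclosed area).

W_net ≈ -8.33 kJ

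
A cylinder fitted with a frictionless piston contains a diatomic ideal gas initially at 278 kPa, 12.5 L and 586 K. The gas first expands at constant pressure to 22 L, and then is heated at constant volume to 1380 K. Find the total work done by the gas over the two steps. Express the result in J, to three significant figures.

Step 1 (isobaric): W = PΔV = (278 kPa)(22 − 12.5 L) = 2641 J.
Step 2 (isochoric): W = 0 (constant volume).
W_total = 2641 + 0 = 2641 J.

W_total ≈ 2640 J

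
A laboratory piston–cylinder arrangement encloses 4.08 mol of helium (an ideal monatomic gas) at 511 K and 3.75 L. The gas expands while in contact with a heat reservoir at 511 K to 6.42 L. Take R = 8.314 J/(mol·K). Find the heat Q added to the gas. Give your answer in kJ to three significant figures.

Q ≈ 9.32 kJ

Isothermal ⇒ ΔU = 0, so Q = W = nRT ln(V₂/V₁).
Q = (4.08)(8.314)(511) ln(6.42/3.75) = 17334 × 0.5377 = 9320 J.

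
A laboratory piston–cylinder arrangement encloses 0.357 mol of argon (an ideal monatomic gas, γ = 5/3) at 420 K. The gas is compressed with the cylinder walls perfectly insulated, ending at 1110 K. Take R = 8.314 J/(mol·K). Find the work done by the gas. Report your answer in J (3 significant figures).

W ≈ -3070 J

Adiabatic ⇒ Q = 0, so W_by = −ΔU = nCᵥ(T₁ − T₂).
Cᵥ = 3R/2 = 12.47 J/(mol·K).
W = (0.357)(12.47)(420 − 1110) = -3072 J.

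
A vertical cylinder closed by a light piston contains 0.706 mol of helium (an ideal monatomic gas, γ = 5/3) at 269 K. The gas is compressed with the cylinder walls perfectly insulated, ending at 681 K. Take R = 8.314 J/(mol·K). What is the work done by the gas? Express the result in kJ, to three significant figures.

Adiabatic ⇒ Q = 0, so W_by = −ΔU = nCᵥ(T₁ − T₂).
Cᵥ = 3R/2 = 12.47 J/(mol·K).
W = (0.706)(12.47)(269 − 681) = -3627 J.

W ≈ -3.63 kJ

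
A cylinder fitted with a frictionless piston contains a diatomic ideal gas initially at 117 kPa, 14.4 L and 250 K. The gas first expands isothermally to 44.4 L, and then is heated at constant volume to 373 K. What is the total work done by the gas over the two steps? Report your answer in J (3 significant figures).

Step 1 (isothermal): W = P₁V₁ ln(V₂/V₁) = (1685) ln(44.4/14.4) = 1897 J.
Step 2 (isochoric): W = 0 (constant volume).
W_total = 1897 + 0 = 1897 J.

W_total ≈ 1900 J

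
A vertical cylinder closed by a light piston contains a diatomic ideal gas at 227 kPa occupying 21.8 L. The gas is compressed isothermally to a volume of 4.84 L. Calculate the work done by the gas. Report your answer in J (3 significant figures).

Isothermal: W = nRT ln(V₂/V₁) = P₁V₁ ln(V₂/V₁).
P₁V₁ = (227 kPa)(21.8 L) = 4949 J.
W = 4949 × ln(4.84/21.8) = 4949 × -1.505
W_by_gas = -7448 J.

W ≈ -7450 J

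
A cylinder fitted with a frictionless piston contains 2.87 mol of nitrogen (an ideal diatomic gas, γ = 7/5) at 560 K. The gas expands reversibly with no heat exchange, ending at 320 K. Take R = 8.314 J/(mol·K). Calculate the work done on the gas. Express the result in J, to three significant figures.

Adiabatic ⇒ Q = 0, so W_by = −ΔU = nCᵥ(T₁ − T₂).
Cᵥ = 5R/2 = 20.79 J/(mol·K).
W = (2.87)(20.79)(560 − 320) = 14317 J.
Work on gas = −W_by = -14317 J.

W ≈ -14300 J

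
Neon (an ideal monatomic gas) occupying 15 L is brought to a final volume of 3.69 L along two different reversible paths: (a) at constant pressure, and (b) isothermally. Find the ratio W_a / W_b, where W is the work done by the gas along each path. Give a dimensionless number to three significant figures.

W_a / W_b ≈ 0.538

Path (a) isobaric: W = P₁(V₂ − V₁) → W_a/(P₁V₁) = -0.754.
Path (b) isothermal: W = P₁V₁ ln(V₂/V₁) → W_b/(P₁V₁) = -1.402.
W_a / W_b = -0.754 / -1.402 = 0.5376.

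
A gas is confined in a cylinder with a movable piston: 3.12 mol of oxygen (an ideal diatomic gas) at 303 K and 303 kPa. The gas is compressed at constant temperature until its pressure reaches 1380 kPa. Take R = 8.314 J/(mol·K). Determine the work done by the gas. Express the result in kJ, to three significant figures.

W ≈ -11.9 kJ

Isothermal process: W = nRT ln(V₂/V₁) = nRT ln(P₁/P₂).
W = (3.12)(8.314)(303) × ln(303/1380)
  = 7860 × ln(0.2196) = 7860 × -1.516
W_by_gas = -11916 J.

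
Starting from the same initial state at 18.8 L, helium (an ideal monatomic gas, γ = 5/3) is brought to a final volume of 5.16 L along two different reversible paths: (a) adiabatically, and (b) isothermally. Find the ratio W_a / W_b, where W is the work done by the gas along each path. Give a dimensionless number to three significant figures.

W_a / W_b ≈ 1.59

Path (a) adiabatic: W = P₁V₁(1 − (V₁/V₂)^(γ−1))/(γ−1) → W_a/(P₁V₁) = -2.052.
Path (b) isothermal: W = P₁V₁ ln(V₂/V₁) → W_b/(P₁V₁) = -1.293.
W_a / W_b = -2.052 / -1.293 = 1.587.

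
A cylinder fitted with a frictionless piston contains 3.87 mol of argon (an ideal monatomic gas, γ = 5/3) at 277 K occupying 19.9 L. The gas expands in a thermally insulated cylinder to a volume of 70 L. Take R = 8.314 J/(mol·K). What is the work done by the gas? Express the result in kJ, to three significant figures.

W ≈ 7.59 kJ

Adiabatic: TV^(γ−1) = const with γ = 5/3.
T₂ = T₁ (V₁/V₂)^(γ−1) = 277 × (19.9/70)^0.667 = 277 × 0.4324 = 119.8 K.
W_by = nCᵥ(T₁ − T₂) = (3.87)(12.47)(277 − 119.8) = 7589 J.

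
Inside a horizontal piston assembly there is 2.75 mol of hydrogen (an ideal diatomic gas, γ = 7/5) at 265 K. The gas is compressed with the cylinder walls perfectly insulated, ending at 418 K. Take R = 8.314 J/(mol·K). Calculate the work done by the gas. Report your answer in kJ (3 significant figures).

W ≈ -8.75 kJ

Adiabatic ⇒ Q = 0, so W_by = −ΔU = nCᵥ(T₁ − T₂).
Cᵥ = 5R/2 = 20.79 J/(mol·K).
W = (2.75)(20.79)(265 − 418) = -8745 J.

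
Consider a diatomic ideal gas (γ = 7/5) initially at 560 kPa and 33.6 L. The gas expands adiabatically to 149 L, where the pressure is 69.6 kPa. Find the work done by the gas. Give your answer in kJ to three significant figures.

Adiabatic: W = (P₁V₁ − P₂V₂)/(γ − 1) with γ = 7/5.
P₁V₁ = 18816 J, P₂V₂ = 10370 J.
W = (18816 − 10370) / 0.4 = 21114 J.

W ≈ 21.1 kJ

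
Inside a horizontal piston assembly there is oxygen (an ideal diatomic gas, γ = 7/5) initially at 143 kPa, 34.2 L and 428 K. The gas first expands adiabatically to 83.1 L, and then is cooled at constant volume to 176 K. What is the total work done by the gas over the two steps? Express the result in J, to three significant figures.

W_total ≈ 3650 J

Step 1 (adiabatic): W = (P₁V₁ − P₂V₂)/(γ−1) = (4891 − 3429)/0.4 = 3655 J.
Step 2 (isochoric): W = 0 (constant volume).
W_total = 3655 + 0 = 3655 J.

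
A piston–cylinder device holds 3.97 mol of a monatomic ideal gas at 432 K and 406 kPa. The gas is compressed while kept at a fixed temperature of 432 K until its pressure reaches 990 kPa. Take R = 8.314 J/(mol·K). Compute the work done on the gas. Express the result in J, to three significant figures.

Isothermal process: W = nRT ln(V₂/V₁) = nRT ln(P₁/P₂).
W = (3.97)(8.314)(432) × ln(406/990)
  = 14259 × ln(0.4101) = 14259 × -0.8914
W_by_gas = -12710 J; work on gas = −W_by = 12710 J.

W ≈ 12700 J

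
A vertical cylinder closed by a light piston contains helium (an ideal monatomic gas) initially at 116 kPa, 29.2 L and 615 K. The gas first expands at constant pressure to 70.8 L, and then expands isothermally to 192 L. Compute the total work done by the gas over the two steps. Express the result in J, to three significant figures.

W_total ≈ 13000 J

Step 1 (isobaric): W = PΔV = (116 kPa)(70.8 − 29.2 L) = 4826 J.
After step 1: P = 116 kPa, V = 70.8 L, T = 1491 K.
Step 2 (isothermal): W = P₁V₁ ln(V₂/V₁) = (8213) ln(192/70.8) = 8193 J.
W_total = 4826 + 8193 = 13019 J.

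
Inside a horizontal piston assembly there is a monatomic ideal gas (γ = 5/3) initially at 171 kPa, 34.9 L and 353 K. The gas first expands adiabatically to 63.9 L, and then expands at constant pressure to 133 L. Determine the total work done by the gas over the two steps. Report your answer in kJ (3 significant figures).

Step 1 (adiabatic): W = (P₁V₁ − P₂V₂)/(γ−1) = (5968 − 3988)/0.667 = 2971 J.
After step 1: P = 62.4 kPa, V = 63.9 L, T = 235.9 K.
Step 2 (isobaric): W = PΔV = (62.4 kPa)(133 − 63.9 L) = 4312 J.
W_total = 2971 + 4312 = 7283 J.

W_total ≈ 7.28 kJ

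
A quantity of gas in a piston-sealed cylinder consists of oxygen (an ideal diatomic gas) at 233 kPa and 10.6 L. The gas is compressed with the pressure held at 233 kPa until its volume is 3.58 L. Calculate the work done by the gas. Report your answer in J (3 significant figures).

W ≈ -1640 J

Isobaric: W = P ΔV.
W = (233 kPa)(3.58 − 10.6 L) = (233)(-7.02) = -1636 J.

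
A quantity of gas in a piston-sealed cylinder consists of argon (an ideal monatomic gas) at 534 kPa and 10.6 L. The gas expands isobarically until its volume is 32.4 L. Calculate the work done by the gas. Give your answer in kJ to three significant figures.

Isobaric: W = P ΔV.
W = (534 kPa)(32.4 − 10.6 L) = (534)(21.8) = 11641 J.

W ≈ 11.6 kJ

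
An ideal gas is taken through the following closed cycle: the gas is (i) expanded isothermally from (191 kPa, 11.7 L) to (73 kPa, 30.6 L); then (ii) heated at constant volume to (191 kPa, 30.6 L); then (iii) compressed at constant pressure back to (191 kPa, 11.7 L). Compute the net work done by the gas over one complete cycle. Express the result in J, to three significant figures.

W_net ≈ -1460 J

Leg (i): W = PᵢVᵢ ln(V_f/Vᵢ) = (2235) ln(30.6/11.7) = 2148 J.
Leg (ii): W = 0.
Leg (iii): W = PΔV = (191)(11.7 − 30.6) = -3610 J.
W_net = 2148 − 3610 = -1461 J.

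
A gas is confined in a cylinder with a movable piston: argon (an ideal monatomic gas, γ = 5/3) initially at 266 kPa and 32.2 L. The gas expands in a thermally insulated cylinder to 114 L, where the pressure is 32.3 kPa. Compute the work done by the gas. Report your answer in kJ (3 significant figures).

Adiabatic: W = (P₁V₁ − P₂V₂)/(γ − 1) with γ = 5/3.
P₁V₁ = 8565 J, P₂V₂ = 3682 J.
W = (8565 − 3682) / 0.6667 = 7325 J.

W ≈ 7.32 kJ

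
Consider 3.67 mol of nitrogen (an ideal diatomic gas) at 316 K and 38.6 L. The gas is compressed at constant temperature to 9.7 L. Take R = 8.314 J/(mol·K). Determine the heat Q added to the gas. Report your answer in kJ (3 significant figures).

Isothermal ⇒ ΔU = 0, so Q = W = nRT ln(V₂/V₁).
Q = (3.67)(8.314)(316) ln(9.7/38.6) = 9642 × -1.381 = -13317 J.

Q ≈ -13.3 kJ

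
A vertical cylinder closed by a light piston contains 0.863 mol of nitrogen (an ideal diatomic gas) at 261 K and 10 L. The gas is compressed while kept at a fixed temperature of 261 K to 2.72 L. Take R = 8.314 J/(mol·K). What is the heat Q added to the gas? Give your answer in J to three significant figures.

Isothermal ⇒ ΔU = 0, so Q = W = nRT ln(V₂/V₁).
Q = (0.863)(8.314)(261) ln(2.72/10) = 1873 × -1.302 = -2438 J.

Q ≈ -2440 J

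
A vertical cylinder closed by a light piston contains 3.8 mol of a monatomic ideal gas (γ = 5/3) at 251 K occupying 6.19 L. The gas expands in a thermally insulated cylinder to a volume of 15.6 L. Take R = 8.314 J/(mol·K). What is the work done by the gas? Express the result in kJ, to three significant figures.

Adiabatic: TV^(γ−1) = const with γ = 5/3.
T₂ = T₁ (V₁/V₂)^(γ−1) = 251 × (6.19/15.6)^0.667 = 251 × 0.54 = 135.5 K.
W_by = nCᵥ(T₁ − T₂) = (3.8)(12.47)(251 − 135.5) = 5472 J.

W ≈ 5.47 kJ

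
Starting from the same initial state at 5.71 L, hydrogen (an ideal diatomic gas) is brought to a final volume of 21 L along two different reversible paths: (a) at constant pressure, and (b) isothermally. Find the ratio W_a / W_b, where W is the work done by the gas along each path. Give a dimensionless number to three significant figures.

Path (a) isobaric: W = P₁(V₂ − V₁) → W_a/(P₁V₁) = 2.678.
Path (b) isothermal: W = P₁V₁ ln(V₂/V₁) → W_b/(P₁V₁) = 1.302.
W_a / W_b = 2.678 / 1.302 = 2.056.

W_a / W_b ≈ 2.06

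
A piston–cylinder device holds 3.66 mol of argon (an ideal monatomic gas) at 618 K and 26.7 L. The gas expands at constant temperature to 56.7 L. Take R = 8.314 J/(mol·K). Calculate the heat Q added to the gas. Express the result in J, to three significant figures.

Q ≈ 14200 J

Isothermal ⇒ ΔU = 0, so Q = W = nRT ln(V₂/V₁).
Q = (3.66)(8.314)(618) ln(56.7/26.7) = 18805 × 0.7531 = 14162 J.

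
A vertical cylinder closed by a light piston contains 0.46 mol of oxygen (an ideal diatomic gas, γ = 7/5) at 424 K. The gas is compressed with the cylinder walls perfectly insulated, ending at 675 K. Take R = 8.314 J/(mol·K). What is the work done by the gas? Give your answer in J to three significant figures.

Adiabatic ⇒ Q = 0, so W_by = −ΔU = nCᵥ(T₁ − T₂).
Cᵥ = 5R/2 = 20.79 J/(mol·K).
W = (0.46)(20.79)(424 − 675) = -2400 J.

W ≈ -2400 J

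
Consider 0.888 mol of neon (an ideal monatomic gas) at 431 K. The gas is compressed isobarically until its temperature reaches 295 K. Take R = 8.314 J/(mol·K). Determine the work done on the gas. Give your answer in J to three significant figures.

Isobaric: W = P ΔV = nR ΔT.
W = (0.888)(8.314)(295 − 431) = -1004 J.
Work on gas = −W_by = 1004 J.

W ≈ 1000 J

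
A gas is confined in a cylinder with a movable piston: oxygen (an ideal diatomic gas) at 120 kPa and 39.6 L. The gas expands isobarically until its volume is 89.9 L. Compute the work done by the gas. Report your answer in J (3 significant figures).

W ≈ 6040 J

Isobaric: W = P ΔV.
W = (120 kPa)(89.9 − 39.6 L) = (120)(50.3) = 6036 J.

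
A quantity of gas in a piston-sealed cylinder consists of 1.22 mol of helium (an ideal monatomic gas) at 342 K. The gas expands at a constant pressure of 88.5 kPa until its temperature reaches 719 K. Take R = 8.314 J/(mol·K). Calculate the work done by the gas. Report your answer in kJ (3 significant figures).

Isobaric: W = P ΔV = nR ΔT.
W = (1.22)(8.314)(719 − 342) = 3824 J.

W ≈ 3.82 kJ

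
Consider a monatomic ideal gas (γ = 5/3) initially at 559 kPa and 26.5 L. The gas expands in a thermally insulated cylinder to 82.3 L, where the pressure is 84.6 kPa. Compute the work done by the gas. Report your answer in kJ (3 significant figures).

Adiabatic: W = (P₁V₁ − P₂V₂)/(γ − 1) with γ = 5/3.
P₁V₁ = 14814 J, P₂V₂ = 6963 J.
W = (14814 − 6963) / 0.6667 = 11776 J.

W ≈ 11.8 kJ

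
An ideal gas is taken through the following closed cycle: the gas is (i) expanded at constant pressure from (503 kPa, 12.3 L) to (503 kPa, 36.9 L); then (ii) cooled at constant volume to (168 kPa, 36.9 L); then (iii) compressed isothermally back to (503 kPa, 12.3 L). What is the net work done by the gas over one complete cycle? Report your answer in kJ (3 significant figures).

W_net ≈ 5.56 kJ

Leg (i): W = PΔV = (503)(36.9 − 12.3) = 12374 J.
Leg (ii): W = 0.
Leg (iii): W = PᵢVᵢ ln(V_f/Vᵢ) = (6199) ln(12.3/36.9) = -6811 J.
W_net = 12374 − 6811 = 5563 J.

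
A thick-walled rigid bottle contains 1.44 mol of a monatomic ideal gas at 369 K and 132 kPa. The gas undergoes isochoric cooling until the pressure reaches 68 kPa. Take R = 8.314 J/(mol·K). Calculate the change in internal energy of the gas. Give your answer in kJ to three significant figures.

ΔU ≈ -3.21 kJ

Constant volume ⇒ W = 0, so Q = ΔU = nCᵥΔT with Cᵥ = 3R/2 = 12.47 J/(mol·K).
At constant V, T₂/T₁ = P₂/P₁ ⇒ ΔT = T₁(P₂/P₁ − 1) = 369·(68/132 − 1) = -178.9 K.
ΔU = (1.44)(12.47)(-178.9) = -3213 J.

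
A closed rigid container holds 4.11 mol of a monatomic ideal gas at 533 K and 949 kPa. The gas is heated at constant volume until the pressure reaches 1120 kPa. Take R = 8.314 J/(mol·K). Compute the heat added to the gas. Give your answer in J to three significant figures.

Constant volume ⇒ W = 0, so Q = ΔU = nCᵥΔT with Cᵥ = 3R/2 = 12.47 J/(mol·K).
At constant V, T₂/T₁ = P₂/P₁ ⇒ ΔT = T₁(P₂/P₁ − 1) = 533·(1120/949 − 1) = 96.04 K.
ΔU = (4.11)(12.47)(96.04) = 4923 J.

Q ≈ 4920 J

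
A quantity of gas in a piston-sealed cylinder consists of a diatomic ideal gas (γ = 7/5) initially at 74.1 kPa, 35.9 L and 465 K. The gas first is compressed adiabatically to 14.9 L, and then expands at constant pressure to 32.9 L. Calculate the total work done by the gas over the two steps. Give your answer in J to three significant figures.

W_total ≈ 1760 J

Step 1 (adiabatic): W = (P₁V₁ − P₂V₂)/(γ−1) = (2660 − 3782)/0.4 = -2804 J.
After step 1: P = 253.8 kPa, V = 14.9 L, T = 661 K.
Step 2 (isobaric): W = PΔV = (253.8 kPa)(32.9 − 14.9 L) = 4568 J.
W_total = -2804 + 4568 = 1765 J.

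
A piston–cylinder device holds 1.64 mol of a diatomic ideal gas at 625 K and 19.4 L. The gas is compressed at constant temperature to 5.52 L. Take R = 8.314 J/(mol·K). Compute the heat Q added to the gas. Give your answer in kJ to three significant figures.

Isothermal ⇒ ΔU = 0, so Q = W = nRT ln(V₂/V₁).
Q = (1.64)(8.314)(625) ln(5.52/19.4) = 8522 × -1.257 = -10711 J.

Q ≈ -10.7 kJ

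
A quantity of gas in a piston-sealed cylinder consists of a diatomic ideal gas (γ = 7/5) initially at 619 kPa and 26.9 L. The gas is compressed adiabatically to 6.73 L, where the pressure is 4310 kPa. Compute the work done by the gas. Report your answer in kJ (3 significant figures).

W ≈ -30.9 kJ

Adiabatic: W = (P₁V₁ − P₂V₂)/(γ − 1) with γ = 7/5.
P₁V₁ = 16651 J, P₂V₂ = 29006 J.
W = (16651 − 29006) / 0.4 = -30888 J.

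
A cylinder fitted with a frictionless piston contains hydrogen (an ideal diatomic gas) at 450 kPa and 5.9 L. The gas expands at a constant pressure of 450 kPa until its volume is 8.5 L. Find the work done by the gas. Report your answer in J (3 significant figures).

Isobaric: W = P ΔV.
W = (450 kPa)(8.5 − 5.9 L) = (450)(2.6) = 1170 J.

W ≈ 1170 J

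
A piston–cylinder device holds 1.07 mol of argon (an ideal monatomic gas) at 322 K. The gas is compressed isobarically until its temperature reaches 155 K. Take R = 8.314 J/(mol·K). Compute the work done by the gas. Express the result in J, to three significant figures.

Isobaric: W = P ΔV = nR ΔT.
W = (1.07)(8.314)(155 − 322) = -1486 J.

W ≈ -1490 J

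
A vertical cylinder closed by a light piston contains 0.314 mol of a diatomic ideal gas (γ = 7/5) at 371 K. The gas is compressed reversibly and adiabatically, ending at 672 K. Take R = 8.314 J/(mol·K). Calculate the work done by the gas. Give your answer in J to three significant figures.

Adiabatic ⇒ Q = 0, so W_by = −ΔU = nCᵥ(T₁ − T₂).
Cᵥ = 5R/2 = 20.79 J/(mol·K).
W = (0.314)(20.79)(371 − 672) = -1964 J.

W ≈ -1960 J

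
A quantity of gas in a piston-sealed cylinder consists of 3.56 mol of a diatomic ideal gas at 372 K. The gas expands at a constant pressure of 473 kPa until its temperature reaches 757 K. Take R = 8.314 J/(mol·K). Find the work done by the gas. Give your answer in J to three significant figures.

W ≈ 11400 J

Isobaric: W = P ΔV = nR ΔT.
W = (3.56)(8.314)(757 − 372) = 11395 J.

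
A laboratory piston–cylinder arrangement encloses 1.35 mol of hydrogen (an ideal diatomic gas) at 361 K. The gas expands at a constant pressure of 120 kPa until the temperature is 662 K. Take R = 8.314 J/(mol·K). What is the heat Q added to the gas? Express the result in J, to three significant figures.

Q ≈ 11800 J

Isobaric: W = nRΔT = (1.35)(8.314)(301) = 3378 J.
ΔU = nCᵥΔT with Cᵥ = 5R/2: ΔU = (1.35)(20.79)(301) = 8446 J.
Q = ΔU + W = 8446 + 3378 = 11824 J.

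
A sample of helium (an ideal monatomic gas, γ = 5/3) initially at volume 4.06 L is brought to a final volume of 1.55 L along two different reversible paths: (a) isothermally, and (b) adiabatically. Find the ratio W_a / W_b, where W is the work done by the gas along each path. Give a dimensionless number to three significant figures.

W_a / W_b ≈ 0.713

Path (a) isothermal: W = P₁V₁ ln(V₂/V₁) → W_a/(P₁V₁) = -0.9629.
Path (b) adiabatic: W = P₁V₁(1 − (V₁/V₂)^(γ−1))/(γ−1) → W_b/(P₁V₁) = -1.35.
W_a / W_b = -0.9629 / -1.35 = 0.7131.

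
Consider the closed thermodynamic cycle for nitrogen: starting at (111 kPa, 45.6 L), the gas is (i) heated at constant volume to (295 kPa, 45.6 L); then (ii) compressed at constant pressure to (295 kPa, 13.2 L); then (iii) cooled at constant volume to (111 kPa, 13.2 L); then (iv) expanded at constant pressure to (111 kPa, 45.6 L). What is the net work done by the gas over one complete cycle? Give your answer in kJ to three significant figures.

Constant-volume legs do no work.
W(ii) = (295)(13.2 − 45.6) = -9558 J; W(iv) = (111)(45.6 − 13.2) = 3596 J.
W_net = -9558 + 3596 = -5962 J (the counter-clockwise enclosed area).

W_net ≈ -5.96 kJ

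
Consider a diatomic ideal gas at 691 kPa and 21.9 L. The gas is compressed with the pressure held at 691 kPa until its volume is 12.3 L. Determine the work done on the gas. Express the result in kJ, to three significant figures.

Isobaric: W = P ΔV.
W = (691 kPa)(12.3 − 21.9 L) = (691)(-9.6) = -6634 J.
Work on gas = −W_by = 6634 J.

W ≈ 6.63 kJ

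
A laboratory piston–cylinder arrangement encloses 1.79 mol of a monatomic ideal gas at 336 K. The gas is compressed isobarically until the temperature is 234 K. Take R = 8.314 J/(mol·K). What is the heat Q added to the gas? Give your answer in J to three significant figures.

Isobaric: W = nRΔT = (1.79)(8.314)(-102) = -1518 J.
ΔU = nCᵥΔT with Cᵥ = 3R/2: ΔU = (1.79)(12.47)(-102) = -2277 J.
Q = ΔU + W = -2277 − 1518 = -3795 J.

Q ≈ -3790 J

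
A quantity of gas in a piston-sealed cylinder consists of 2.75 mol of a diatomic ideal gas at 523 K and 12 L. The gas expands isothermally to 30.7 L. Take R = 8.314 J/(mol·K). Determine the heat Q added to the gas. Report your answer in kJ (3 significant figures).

Isothermal ⇒ ΔU = 0, so Q = W = nRT ln(V₂/V₁).
Q = (2.75)(8.314)(523) ln(30.7/12) = 11958 × 0.9394 = 11232 J.

Q ≈ 11.2 kJ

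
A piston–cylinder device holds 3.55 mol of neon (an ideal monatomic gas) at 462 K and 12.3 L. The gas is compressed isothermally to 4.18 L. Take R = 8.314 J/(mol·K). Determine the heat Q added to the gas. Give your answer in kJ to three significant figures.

Q ≈ -14.7 kJ

Isothermal ⇒ ΔU = 0, so Q = W = nRT ln(V₂/V₁).
Q = (3.55)(8.314)(462) ln(4.18/12.3) = 13636 × -1.079 = -14717 J.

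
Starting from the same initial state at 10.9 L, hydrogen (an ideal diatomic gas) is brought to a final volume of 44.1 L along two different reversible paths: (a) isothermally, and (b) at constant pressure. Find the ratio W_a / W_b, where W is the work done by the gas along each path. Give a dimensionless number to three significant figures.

W_a / W_b ≈ 0.459

Path (a) isothermal: W = P₁V₁ ln(V₂/V₁) → W_a/(P₁V₁) = 1.398.
Path (b) isobaric: W = P₁(V₂ − V₁) → W_b/(P₁V₁) = 3.046.
W_a / W_b = 1.398 / 3.046 = 0.4589.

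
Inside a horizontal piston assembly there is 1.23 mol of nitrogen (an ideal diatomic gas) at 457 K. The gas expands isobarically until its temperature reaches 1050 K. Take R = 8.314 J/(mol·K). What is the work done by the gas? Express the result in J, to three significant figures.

Isobaric: W = P ΔV = nR ΔT.
W = (1.23)(8.314)(1050 − 457) = 6064 J.

W ≈ 6060 J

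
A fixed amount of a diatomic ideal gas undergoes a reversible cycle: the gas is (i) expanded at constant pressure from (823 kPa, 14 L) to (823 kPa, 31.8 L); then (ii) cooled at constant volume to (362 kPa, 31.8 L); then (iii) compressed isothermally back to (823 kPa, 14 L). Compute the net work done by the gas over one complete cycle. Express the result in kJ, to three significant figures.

W_net ≈ 5.21 kJ

Leg (i): W = PΔV = (823)(31.8 − 14) = 14649 J.
Leg (ii): W = 0.
Leg (iii): W = PᵢVᵢ ln(V_f/Vᵢ) = (11512) ln(14/31.8) = -9444 J.
W_net = 14649 − 9444 = 5205 J.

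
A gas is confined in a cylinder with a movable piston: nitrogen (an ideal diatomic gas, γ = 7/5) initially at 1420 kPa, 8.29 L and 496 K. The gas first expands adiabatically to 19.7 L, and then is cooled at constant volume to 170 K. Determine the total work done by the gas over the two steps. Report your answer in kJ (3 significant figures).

W_total ≈ 8.61 kJ

Step 1 (adiabatic): W = (P₁V₁ − P₂V₂)/(γ−1) = (11772 − 8327)/0.4 = 8612 J.
Step 2 (isochoric): W = 0 (constant volume).
W_total = 8612 + 0 = 8612 J.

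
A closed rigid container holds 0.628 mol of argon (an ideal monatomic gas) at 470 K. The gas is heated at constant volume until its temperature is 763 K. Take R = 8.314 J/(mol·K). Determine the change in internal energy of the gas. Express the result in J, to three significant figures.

Constant volume ⇒ W = 0, so Q = ΔU = nCᵥΔT with Cᵥ = 3R/2 = 12.47 J/(mol·K).
ΔU = (0.628)(12.47)(763 − 470) = 2295 J.

ΔU ≈ 2290 J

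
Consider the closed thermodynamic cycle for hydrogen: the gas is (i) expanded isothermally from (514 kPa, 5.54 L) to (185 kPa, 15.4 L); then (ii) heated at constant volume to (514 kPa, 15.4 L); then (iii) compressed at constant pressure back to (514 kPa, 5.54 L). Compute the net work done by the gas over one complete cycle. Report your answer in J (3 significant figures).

W_net ≈ -2160 J

Leg (i): W = PᵢVᵢ ln(V_f/Vᵢ) = (2848) ln(15.4/5.54) = 2911 J.
Leg (ii): W = 0.
Leg (iii): W = PΔV = (514)(5.54 − 15.4) = -5068 J.
W_net = 2911 − 5068 = -2157 J.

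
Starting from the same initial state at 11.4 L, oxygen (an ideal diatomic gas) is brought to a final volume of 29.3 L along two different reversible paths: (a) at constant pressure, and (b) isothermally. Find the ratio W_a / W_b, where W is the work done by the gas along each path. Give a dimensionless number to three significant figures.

Path (a) isobaric: W = P₁(V₂ − V₁) → W_a/(P₁V₁) = 1.57.
Path (b) isothermal: W = P₁V₁ ln(V₂/V₁) → W_b/(P₁V₁) = 0.944.
W_a / W_b = 1.57 / 0.944 = 1.663.

W_a / W_b ≈ 1.66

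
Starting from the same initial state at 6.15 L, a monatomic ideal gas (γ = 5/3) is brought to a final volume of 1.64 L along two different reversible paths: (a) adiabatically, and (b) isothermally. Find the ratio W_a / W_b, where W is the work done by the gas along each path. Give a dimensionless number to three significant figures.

W_a / W_b ≈ 1.60

Path (a) adiabatic: W = P₁V₁(1 − (V₁/V₂)^(γ−1))/(γ−1) → W_a/(P₁V₁) = -2.121.
Path (b) isothermal: W = P₁V₁ ln(V₂/V₁) → W_b/(P₁V₁) = -1.322.
W_a / W_b = -2.121 / -1.322 = 1.604.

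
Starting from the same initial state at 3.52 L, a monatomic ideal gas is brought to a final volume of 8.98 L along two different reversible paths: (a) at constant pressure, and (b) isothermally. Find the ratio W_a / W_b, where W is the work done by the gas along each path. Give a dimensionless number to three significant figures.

W_a / W_b ≈ 1.66

Path (a) isobaric: W = P₁(V₂ − V₁) → W_a/(P₁V₁) = 1.551.
Path (b) isothermal: W = P₁V₁ ln(V₂/V₁) → W_b/(P₁V₁) = 0.9365.
W_a / W_b = 1.551 / 0.9365 = 1.656.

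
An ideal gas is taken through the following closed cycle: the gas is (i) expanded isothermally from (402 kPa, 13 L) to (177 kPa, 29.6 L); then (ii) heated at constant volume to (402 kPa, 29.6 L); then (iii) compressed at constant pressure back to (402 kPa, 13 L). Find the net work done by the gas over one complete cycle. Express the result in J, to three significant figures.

Leg (i): W = PᵢVᵢ ln(V_f/Vᵢ) = (5226) ln(29.6/13) = 4300 J.
Leg (ii): W = 0.
Leg (iii): W = PΔV = (402)(13 − 29.6) = -6673 J.
W_net = 4300 − 6673 = -2373 J.

W_net ≈ -2370 J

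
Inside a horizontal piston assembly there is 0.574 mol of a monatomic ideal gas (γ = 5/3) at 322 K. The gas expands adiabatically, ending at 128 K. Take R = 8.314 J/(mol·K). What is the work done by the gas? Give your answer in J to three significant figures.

W ≈ 1390 J

Adiabatic ⇒ Q = 0, so W_by = −ΔU = nCᵥ(T₁ − T₂).
Cᵥ = 3R/2 = 12.47 J/(mol·K).
W = (0.574)(12.47)(322 − 128) = 1389 J.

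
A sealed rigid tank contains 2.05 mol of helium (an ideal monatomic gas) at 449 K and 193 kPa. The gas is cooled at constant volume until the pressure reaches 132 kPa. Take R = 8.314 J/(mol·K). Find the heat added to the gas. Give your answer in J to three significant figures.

Constant volume ⇒ W = 0, so Q = ΔU = nCᵥΔT with Cᵥ = 3R/2 = 12.47 J/(mol·K).
At constant V, T₂/T₁ = P₂/P₁ ⇒ ΔT = T₁(P₂/P₁ − 1) = 449·(132/193 − 1) = -141.9 K.
ΔU = (2.05)(12.47)(-141.9) = -3628 J.

Q ≈ -3630 J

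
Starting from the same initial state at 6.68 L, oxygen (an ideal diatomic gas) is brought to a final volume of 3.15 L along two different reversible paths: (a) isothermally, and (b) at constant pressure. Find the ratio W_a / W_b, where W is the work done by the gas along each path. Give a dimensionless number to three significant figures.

W_a / W_b ≈ 1.42

Path (a) isothermal: W = P₁V₁ ln(V₂/V₁) → W_a/(P₁V₁) = -0.7517.
Path (b) isobaric: W = P₁(V₂ − V₁) → W_b/(P₁V₁) = -0.5284.
W_a / W_b = -0.7517 / -0.5284 = 1.423.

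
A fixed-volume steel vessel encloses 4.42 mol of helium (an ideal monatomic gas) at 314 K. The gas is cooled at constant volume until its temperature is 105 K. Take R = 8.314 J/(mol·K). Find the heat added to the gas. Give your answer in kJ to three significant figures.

Q ≈ -11.5 kJ

Constant volume ⇒ W = 0, so Q = ΔU = nCᵥΔT with Cᵥ = 3R/2 = 12.47 J/(mol·K).
ΔU = (4.42)(12.47)(105 − 314) = -11520 J.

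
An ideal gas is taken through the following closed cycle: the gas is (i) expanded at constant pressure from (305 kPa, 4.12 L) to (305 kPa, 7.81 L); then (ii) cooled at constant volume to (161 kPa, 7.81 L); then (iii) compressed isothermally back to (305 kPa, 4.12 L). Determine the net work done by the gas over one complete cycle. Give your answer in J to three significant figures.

W_net ≈ 321 J

Leg (i): W = PΔV = (305)(7.81 − 4.12) = 1125 J.
Leg (ii): W = 0.
Leg (iii): W = PᵢVᵢ ln(V_f/Vᵢ) = (1257) ln(4.12/7.81) = -804.2 J.
W_net = 1125 − 804.2 = 321.3 J.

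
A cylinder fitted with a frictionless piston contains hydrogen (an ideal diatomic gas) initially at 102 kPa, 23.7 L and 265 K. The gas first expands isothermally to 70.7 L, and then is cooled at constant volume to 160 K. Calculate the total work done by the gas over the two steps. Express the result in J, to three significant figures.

W_total ≈ 2640 J

Step 1 (isothermal): W = P₁V₁ ln(V₂/V₁) = (2417) ln(70.7/23.7) = 2642 J.
Step 2 (isochoric): W = 0 (constant volume).
W_total = 2642 + 0 = 2642 J.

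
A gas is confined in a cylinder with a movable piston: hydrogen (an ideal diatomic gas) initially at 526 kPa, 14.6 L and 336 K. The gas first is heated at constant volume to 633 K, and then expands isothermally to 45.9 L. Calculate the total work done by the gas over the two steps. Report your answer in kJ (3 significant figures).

Step 1 (isochoric): W = 0 (constant volume).
After step 1: P = 990.9 kPa (V unchanged).
Step 2 (isothermal): W = P₁V₁ ln(V₂/V₁) = (14468) ln(45.9/14.6) = 16572 J.
W_total = 0 + 16572 = 16572 J.

W_total ≈ 16.6 kJ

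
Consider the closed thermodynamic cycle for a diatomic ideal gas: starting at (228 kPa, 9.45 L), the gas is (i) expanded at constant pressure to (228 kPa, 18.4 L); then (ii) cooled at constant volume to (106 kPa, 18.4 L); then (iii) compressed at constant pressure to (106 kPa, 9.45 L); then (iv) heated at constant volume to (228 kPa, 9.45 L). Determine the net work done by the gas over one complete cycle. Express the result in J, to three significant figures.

W_net ≈ 1090 J

Constant-volume legs do no work.
W(i) = (228)(18.4 − 9.45) = 2041 J; W(iii) = (106)(9.45 − 18.4) = -948.7 J.
W_net = 2041 − 948.7 = 1092 J (the clockwise enclosed area).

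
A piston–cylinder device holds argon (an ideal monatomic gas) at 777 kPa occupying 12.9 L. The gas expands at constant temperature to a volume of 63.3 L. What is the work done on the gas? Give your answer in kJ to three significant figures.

Isothermal: W = nRT ln(V₂/V₁) = P₁V₁ ln(V₂/V₁).
P₁V₁ = (777 kPa)(12.9 L) = 10023 J.
W = 10023 × ln(63.3/12.9) = 10023 × 1.591
W_by_gas = 15944 J; work on gas = −W_by = -15944 J.

W ≈ -15.9 kJ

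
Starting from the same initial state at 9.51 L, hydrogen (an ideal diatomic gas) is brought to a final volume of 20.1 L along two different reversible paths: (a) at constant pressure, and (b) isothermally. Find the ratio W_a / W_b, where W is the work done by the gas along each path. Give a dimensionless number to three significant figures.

Path (a) isobaric: W = P₁(V₂ − V₁) → W_a/(P₁V₁) = 1.114.
Path (b) isothermal: W = P₁V₁ ln(V₂/V₁) → W_b/(P₁V₁) = 0.7484.
W_a / W_b = 1.114 / 0.7484 = 1.488.

W_a / W_b ≈ 1.49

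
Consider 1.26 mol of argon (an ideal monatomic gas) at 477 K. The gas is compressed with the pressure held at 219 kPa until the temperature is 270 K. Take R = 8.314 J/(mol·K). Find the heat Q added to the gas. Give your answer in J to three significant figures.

Isobaric: W = nRΔT = (1.26)(8.314)(-207) = -2168 J.
ΔU = nCᵥΔT with Cᵥ = 3R/2: ΔU = (1.26)(12.47)(-207) = -3253 J.
Q = ΔU + W = -3253 − 2168 = -5421 J.

Q ≈ -5420 J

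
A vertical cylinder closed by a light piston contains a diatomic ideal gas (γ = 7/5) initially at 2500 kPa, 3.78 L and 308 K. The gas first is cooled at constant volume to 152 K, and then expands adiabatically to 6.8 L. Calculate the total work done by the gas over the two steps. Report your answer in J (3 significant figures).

W_total ≈ 2440 J

Step 1 (isochoric): W = 0 (constant volume).
After step 1: P = 1234 kPa (V unchanged).
Step 2 (adiabatic): W = (P₁V₁ − P₂V₂)/(γ−1) = (4664 − 3687)/0.4 = 2441 J.
W_total = 0 + 2441 = 2441 J.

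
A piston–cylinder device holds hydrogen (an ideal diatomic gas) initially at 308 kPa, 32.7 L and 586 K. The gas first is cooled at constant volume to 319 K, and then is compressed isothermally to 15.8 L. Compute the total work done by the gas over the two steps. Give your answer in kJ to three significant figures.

W_total ≈ -3.99 kJ

Step 1 (isochoric): W = 0 (constant volume).
After step 1: P = 167.7 kPa (V unchanged).
Step 2 (isothermal): W = P₁V₁ ln(V₂/V₁) = (5483) ln(15.8/32.7) = -3988 J.
W_total = 0 − 3988 = -3988 J.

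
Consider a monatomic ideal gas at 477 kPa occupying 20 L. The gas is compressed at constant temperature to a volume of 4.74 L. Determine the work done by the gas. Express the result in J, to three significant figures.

Isothermal: W = nRT ln(V₂/V₁) = P₁V₁ ln(V₂/V₁).
P₁V₁ = (477 kPa)(20 L) = 9540 J.
W = 9540 × ln(4.74/20) = 9540 × -1.44
W_by_gas = -13735 J.

W ≈ -13700 J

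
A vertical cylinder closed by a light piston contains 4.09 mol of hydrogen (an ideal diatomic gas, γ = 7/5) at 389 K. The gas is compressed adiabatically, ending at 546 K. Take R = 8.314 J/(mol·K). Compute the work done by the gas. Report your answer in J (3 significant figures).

W ≈ -13300 J

Adiabatic ⇒ Q = 0, so W_by = −ΔU = nCᵥ(T₁ − T₂).
Cᵥ = 5R/2 = 20.79 J/(mol·K).
W = (4.09)(20.79)(389 − 546) = -13347 J.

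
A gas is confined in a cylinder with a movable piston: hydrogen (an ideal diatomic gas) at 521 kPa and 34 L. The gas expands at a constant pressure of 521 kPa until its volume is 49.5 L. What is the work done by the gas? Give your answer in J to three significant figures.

Isobaric: W = P ΔV.
W = (521 kPa)(49.5 − 34 L) = (521)(15.5) = 8076 J.

W ≈ 8080 J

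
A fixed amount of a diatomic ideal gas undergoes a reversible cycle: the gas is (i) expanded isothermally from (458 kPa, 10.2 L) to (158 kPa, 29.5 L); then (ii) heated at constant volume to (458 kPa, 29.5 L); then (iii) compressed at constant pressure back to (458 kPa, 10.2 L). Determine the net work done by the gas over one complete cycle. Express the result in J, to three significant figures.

W_net ≈ -3880 J

Leg (i): W = PᵢVᵢ ln(V_f/Vᵢ) = (4672) ln(29.5/10.2) = 4961 J.
Leg (ii): W = 0.
Leg (iii): W = PΔV = (458)(10.2 − 29.5) = -8839 J.
W_net = 4961 − 8839 = -3878 J.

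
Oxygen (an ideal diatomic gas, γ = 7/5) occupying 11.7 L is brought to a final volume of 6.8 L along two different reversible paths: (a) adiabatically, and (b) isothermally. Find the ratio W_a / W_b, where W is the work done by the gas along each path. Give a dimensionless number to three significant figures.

Path (a) adiabatic: W = P₁V₁(1 − (V₁/V₂)^(γ−1))/(γ−1) → W_a/(P₁V₁) = -0.6061.
Path (b) isothermal: W = P₁V₁ ln(V₂/V₁) → W_b/(P₁V₁) = -0.5427.
W_a / W_b = -0.6061 / -0.5427 = 1.117.

W_a / W_b ≈ 1.12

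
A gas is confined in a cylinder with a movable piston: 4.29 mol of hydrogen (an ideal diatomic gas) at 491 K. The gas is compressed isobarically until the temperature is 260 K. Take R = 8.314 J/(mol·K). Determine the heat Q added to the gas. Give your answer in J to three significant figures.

Q ≈ -28800 J

Isobaric: W = nRΔT = (4.29)(8.314)(-231) = -8239 J.
ΔU = nCᵥΔT with Cᵥ = 5R/2: ΔU = (4.29)(20.79)(-231) = -20598 J.
Q = ΔU + W = -20598 − 8239 = -28837 J.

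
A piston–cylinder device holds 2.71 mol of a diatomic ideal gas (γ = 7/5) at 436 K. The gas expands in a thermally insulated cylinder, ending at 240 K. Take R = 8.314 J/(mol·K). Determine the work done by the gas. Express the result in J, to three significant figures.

W ≈ 11000 J

Adiabatic ⇒ Q = 0, so W_by = −ΔU = nCᵥ(T₁ − T₂).
Cᵥ = 5R/2 = 20.79 J/(mol·K).
W = (2.71)(20.79)(436 − 240) = 11040 J.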